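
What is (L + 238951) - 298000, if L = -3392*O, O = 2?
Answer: -65833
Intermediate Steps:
L = -6784 (L = -3392*2 = -6784)
(L + 238951) - 298000 = (-6784 + 238951) - 298000 = 232167 - 298000 = -65833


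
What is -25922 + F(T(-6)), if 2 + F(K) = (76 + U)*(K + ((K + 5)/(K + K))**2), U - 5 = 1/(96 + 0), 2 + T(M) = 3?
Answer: -1205467/48 ≈ -25114.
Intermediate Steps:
T(M) = 1 (T(M) = -2 + 3 = 1)
U = 481/96 (U = 5 + 1/(96 + 0) = 5 + 1/96 = 481/96 ≈ 5.0104)
F(K) = -2 + 7777*K/96 + 7777*(5 + K)**2/(384*K**2) (F(K) = -2 + (76 + 481/96)*(K + ((K + 5)/(K + K))**2) = -2 + 7777*(K + ((5 + K)/((2*K)))**2)/96 = -2 + 7777*(K + ((5 + K)*(1/(2*K)))**2)/96 = -2 + 7777*(K + ((5 + K)/(2*K))**2)/96 = -2 + 7777*(K + (5 + K)**2/(4*K**2))/96 = -2 + (7777*K/96 + 7777*(5 + K)**2/(384*K**2)) = -2 + 7777*K/96 + 7777*(5 + K)**2/(384*K**2))
-25922 + F(T(-6)) = -25922 + (1/384)*(194425 + 7009*1**2 + 31108*1**3 + 77770*1)/1**2 = -25922 + (1/384)*1*(194425 + 7009*1 + 31108*1 + 77770) = -25922 + (1/384)*1*(194425 + 7009 + 31108 + 77770) = -25922 + (1/384)*1*310312 = -25922 + 38789/48 = -1205467/48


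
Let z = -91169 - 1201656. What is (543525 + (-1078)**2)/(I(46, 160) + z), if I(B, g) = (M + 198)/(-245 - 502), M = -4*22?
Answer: -1274089923/965740385 ≈ -1.3193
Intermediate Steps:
M = -88
z = -1292825
I(B, g) = -110/747 (I(B, g) = (-88 + 198)/(-245 - 502) = 110/(-747) = 110*(-1/747) = -110/747)
(543525 + (-1078)**2)/(I(46, 160) + z) = (543525 + (-1078)**2)/(-110/747 - 1292825) = (543525 + 1162084)/(-965740385/747) = 1705609*(-747/965740385) = -1274089923/965740385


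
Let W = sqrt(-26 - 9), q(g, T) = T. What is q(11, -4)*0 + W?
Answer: I*sqrt(35) ≈ 5.9161*I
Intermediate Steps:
W = I*sqrt(35) (W = sqrt(-35) = I*sqrt(35) ≈ 5.9161*I)
q(11, -4)*0 + W = -4*0 + I*sqrt(35) = 0 + I*sqrt(35) = I*sqrt(35)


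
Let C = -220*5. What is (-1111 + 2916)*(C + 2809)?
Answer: 3084745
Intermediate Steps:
C = -1100
(-1111 + 2916)*(C + 2809) = (-1111 + 2916)*(-1100 + 2809) = 1805*1709 = 3084745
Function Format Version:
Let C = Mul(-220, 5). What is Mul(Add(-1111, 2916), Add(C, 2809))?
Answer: 3084745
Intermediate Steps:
C = -1100
Mul(Add(-1111, 2916), Add(C, 2809)) = Mul(Add(-1111, 2916), Add(-1100, 2809)) = Mul(1805, 1709) = 3084745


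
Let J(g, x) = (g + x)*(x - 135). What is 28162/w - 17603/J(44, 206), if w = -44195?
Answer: -255568017/156892250 ≈ -1.6289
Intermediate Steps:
J(g, x) = (-135 + x)*(g + x) (J(g, x) = (g + x)*(-135 + x) = (-135 + x)*(g + x))
28162/w - 17603/J(44, 206) = 28162/(-44195) - 17603/(206² - 135*44 - 135*206 + 44*206) = 28162*(-1/44195) - 17603/(42436 - 5940 - 27810 + 9064) = -28162/44195 - 17603/17750 = -255568017/156892250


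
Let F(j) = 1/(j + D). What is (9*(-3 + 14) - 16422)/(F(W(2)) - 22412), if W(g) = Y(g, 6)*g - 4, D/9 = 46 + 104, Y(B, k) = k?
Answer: 7388878/10145165 ≈ 0.72832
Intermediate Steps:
D = 1350 (D = 9*(46 + 104) = 9*150 = 1350)
W(g) = -4 + 6*g (W(g) = 6*g - 4 = -4 + 6*g)
F(j) = 1/(1350 + j) (F(j) = 1/(j + 1350) = 1/(1350 + j))
(9*(-3 + 14) - 16422)/(F(W(2)) - 22412) = (9*(-3 + 14) - 16422)/(1/(1350 + (-4 + 6*2)) - 22412) = (9*11 - 16422)/(1/(1350 + (-4 + 12)) - 22412) = (99 - 16422)/(1/(1350 + 8) - 22412) = -16323/(1/1358 - 22412) = -16323/(-30435495/1358) = -16323*(-1358/30435495) = 7388878/10145165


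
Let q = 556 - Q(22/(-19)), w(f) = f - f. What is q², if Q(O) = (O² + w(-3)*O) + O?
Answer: 40260422500/130321 ≈ 3.0893e+5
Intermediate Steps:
w(f) = 0
Q(O) = O + O² (Q(O) = (O² + 0*O) + O = (O² + 0) + O = O² + O = O + O²)
q = 200650/361 (q = 556 - 22/(-19)*(1 + 22/(-19)) = 556 - 22*(-1/19)*(1 + 22*(-1/19)) = 556 - (-22)*(1 - 22/19)/19 = 556 - (-22)*(-3)/(19*19) = 556 - 1*66/361 = 556 - 66/361 = 200650/361 ≈ 555.82)
q² = (200650/361)² = 40260422500/130321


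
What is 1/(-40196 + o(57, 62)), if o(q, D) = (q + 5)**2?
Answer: -1/36352 ≈ -2.7509e-5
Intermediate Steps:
o(q, D) = (5 + q)**2
1/(-40196 + o(57, 62)) = 1/(-40196 + (5 + 57)**2) = 1/(-40196 + 62**2) = 1/(-40196 + 3844) = 1/(-36352) = -1/36352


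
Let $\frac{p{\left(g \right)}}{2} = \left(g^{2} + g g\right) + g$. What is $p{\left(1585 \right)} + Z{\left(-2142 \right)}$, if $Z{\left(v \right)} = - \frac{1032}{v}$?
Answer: $\frac{3588589162}{357} \approx 1.0052 \cdot 10^{7}$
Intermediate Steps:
$p{\left(g \right)} = 2 g + 4 g^{2}$ ($p{\left(g \right)} = 2 \left(\left(g^{2} + g g\right) + g\right) = 2 \left(\left(g^{2} + g^{2}\right) + g\right) = 2 \left(2 g^{2} + g\right) = 2 \left(g + 2 g^{2}\right) = 2 g + 4 g^{2}$)
$p{\left(1585 \right)} + Z{\left(-2142 \right)} = 2 \cdot 1585 \left(1 + 2 \cdot 1585\right) - \frac{1032}{-2142} = 2 \cdot 1585 \left(1 + 3170\right) - - \frac{172}{357} = 2 \cdot 1585 \cdot 3171 + \frac{172}{357} = 10052070 + \frac{172}{357} = \frac{3588589162}{357}$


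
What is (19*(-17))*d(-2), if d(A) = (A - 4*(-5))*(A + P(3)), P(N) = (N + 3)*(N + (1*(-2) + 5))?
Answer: -197676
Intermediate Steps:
P(N) = (3 + N)² (P(N) = (3 + N)*(N + (-2 + 5)) = (3 + N)*(N + 3) = (3 + N)*(3 + N) = (3 + N)²)
d(A) = (20 + A)*(36 + A) (d(A) = (A - 4*(-5))*(A + (3 + 3)²) = (A + 20)*(A + 6²) = (20 + A)*(A + 36) = (20 + A)*(36 + A))
(19*(-17))*d(-2) = (19*(-17))*(720 + (-2)² + 56*(-2)) = -323*(720 + 4 - 112) = -323*612 = -197676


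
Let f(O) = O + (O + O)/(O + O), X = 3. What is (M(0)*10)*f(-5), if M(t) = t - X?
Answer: 120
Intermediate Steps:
M(t) = -3 + t (M(t) = t - 1*3 = t - 3 = -3 + t)
f(O) = 1 + O (f(O) = O + (2*O)/((2*O)) = O + (2*O)*(1/(2*O)) = O + 1 = 1 + O)
(M(0)*10)*f(-5) = ((-3 + 0)*10)*(1 - 5) = -3*10*(-4) = -30*(-4) = 120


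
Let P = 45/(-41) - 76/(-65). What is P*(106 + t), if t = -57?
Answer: 9359/2665 ≈ 3.5118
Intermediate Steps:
P = 191/2665 (P = 45*(-1/41) - 76*(-1/65) = -45/41 + 76/65 = 191/2665 ≈ 0.071670)
P*(106 + t) = 191*(106 - 57)/2665 = (191/2665)*49 = 9359/2665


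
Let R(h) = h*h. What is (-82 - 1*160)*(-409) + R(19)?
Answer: 99339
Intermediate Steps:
R(h) = h²
(-82 - 1*160)*(-409) + R(19) = (-82 - 1*160)*(-409) + 19² = (-82 - 160)*(-409) + 361 = -242*(-409) + 361 = 98978 + 361 = 99339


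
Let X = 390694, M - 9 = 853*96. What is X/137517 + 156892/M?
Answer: 17857327894/3754076583 ≈ 4.7568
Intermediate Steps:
M = 81897 (M = 9 + 853*96 = 9 + 81888 = 81897)
X/137517 + 156892/M = 390694/137517 + 156892/81897 = 17857327894/3754076583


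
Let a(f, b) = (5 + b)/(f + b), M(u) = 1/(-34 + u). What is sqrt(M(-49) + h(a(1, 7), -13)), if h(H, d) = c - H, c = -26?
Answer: I*sqrt(758122)/166 ≈ 5.2452*I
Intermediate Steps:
a(f, b) = (5 + b)/(b + f)
h(H, d) = -26 - H
sqrt(M(-49) + h(a(1, 7), -13)) = sqrt(1/(-34 - 49) + (-26 - (5 + 7)/(7 + 1))) = sqrt(1/(-83) + (-26 - 12/8)) = sqrt(-1/83 + (-26 - 12/8)) = sqrt(-1/83 + (-26 - 1*3/2)) = sqrt(-1/83 + (-26 - 3/2)) = sqrt(-1/83 - 55/2) = sqrt(-4567/166) = I*sqrt(758122)/166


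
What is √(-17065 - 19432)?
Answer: I*√36497 ≈ 191.04*I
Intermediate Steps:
√(-17065 - 19432) = √(-36497) = I*√36497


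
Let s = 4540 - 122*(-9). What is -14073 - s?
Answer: -19711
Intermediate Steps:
s = 5638 (s = 4540 + 1098 = 5638)
-14073 - s = -14073 - 1*5638 = -14073 - 5638 = -19711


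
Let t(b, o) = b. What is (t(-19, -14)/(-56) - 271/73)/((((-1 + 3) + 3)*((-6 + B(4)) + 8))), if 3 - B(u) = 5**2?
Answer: 13789/408800 ≈ 0.033730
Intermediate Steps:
B(u) = -22 (B(u) = 3 - 1*5**2 = 3 - 1*25 = 3 - 25 = -22)
(t(-19, -14)/(-56) - 271/73)/((((-1 + 3) + 3)*((-6 + B(4)) + 8))) = (-19/(-56) - 271/73)/((((-1 + 3) + 3)*((-6 - 22) + 8))) = (-19*(-1/56) - 271*1/73)/(((2 + 3)*(-28 + 8))) = (19/56 - 271/73)/((5*(-20))) = -13789/4088/(-100) = -13789/4088*(-1/100) = 13789/408800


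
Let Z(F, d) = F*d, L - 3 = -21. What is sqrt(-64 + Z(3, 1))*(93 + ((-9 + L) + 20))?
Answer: 86*I*sqrt(61) ≈ 671.68*I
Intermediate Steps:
L = -18 (L = 3 - 21 = -18)
sqrt(-64 + Z(3, 1))*(93 + ((-9 + L) + 20)) = sqrt(-64 + 3*1)*(93 + ((-9 - 18) + 20)) = sqrt(-64 + 3)*(93 + (-27 + 20)) = sqrt(-61)*(93 - 7) = (I*sqrt(61))*86 = 86*I*sqrt(61)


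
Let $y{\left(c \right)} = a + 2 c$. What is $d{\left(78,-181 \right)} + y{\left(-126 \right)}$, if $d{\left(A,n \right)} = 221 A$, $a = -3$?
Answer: $16983$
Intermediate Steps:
$y{\left(c \right)} = -3 + 2 c$
$d{\left(78,-181 \right)} + y{\left(-126 \right)} = 221 \cdot 78 + \left(-3 + 2 \left(-126\right)\right) = 17238 - 255 = 16983$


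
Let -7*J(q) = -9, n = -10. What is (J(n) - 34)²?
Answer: 52441/49 ≈ 1070.2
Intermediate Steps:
J(q) = 9/7 (J(q) = -⅐*(-9) = 9/7)
(J(n) - 34)² = (9/7 - 34)² = (-229/7)² = 52441/49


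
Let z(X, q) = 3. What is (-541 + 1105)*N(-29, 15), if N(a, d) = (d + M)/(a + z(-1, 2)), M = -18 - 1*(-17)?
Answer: -3948/13 ≈ -303.69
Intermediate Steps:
M = -1 (M = -18 + 17 = -1)
N(a, d) = (-1 + d)/(3 + a) (N(a, d) = (d - 1)/(a + 3) = (-1 + d)/(3 + a))
(-541 + 1105)*N(-29, 15) = (-541 + 1105)*((-1 + 15)/(3 - 29)) = 564*(14/(-26)) = 564*(-1/26*14) = 564*(-7/13) = -3948/13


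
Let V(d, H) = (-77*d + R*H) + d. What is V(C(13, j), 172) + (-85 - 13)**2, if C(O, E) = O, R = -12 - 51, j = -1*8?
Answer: -2220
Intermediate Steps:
j = -8
R = -63
V(d, H) = -76*d - 63*H (V(d, H) = (-77*d - 63*H) + d = -76*d - 63*H)
V(C(13, j), 172) + (-85 - 13)**2 = (-76*13 - 63*172) + (-85 - 13)**2 = (-988 - 10836) + (-98)**2 = -11824 + 9604 = -2220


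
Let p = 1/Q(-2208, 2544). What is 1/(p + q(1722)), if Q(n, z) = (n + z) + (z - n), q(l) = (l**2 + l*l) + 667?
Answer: 5088/30178123681 ≈ 1.6860e-7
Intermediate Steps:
q(l) = 667 + 2*l**2 (q(l) = (l**2 + l**2) + 667 = 2*l**2 + 667 = 667 + 2*l**2)
Q(n, z) = 2*z
p = 1/5088 (p = 1/(2*2544) = 1/5088 ≈ 0.00019654)
1/(p + q(1722)) = 1/(1/5088 + (667 + 2*1722**2)) = 1/(1/5088 + (667 + 2*2965284)) = 1/(1/5088 + (667 + 5930568)) = 1/(1/5088 + 5931235) = 1/(30178123681/5088) = 5088/30178123681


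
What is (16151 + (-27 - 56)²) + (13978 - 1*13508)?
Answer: 23510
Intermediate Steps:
(16151 + (-27 - 56)²) + (13978 - 1*13508) = (16151 + (-83)²) + (13978 - 13508) = (16151 + 6889) + 470 = 23040 + 470 = 23510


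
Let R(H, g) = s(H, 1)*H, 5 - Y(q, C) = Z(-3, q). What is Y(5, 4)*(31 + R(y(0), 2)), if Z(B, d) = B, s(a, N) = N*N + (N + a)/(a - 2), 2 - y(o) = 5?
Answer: 1072/5 ≈ 214.40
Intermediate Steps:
y(o) = -3 (y(o) = 2 - 1*5 = 2 - 5 = -3)
s(a, N) = N² + (N + a)/(-2 + a)
Y(q, C) = 8 (Y(q, C) = 5 - 1*(-3) = 5 + 3 = 8)
R(H, g) = H*(-1 + 2*H)/(-2 + H) (R(H, g) = ((1 + H - 2*1² + H*1²)/(-2 + H))*H = ((1 + H - 2*1 + H*1)/(-2 + H))*H = ((1 + H - 2 + H)/(-2 + H))*H = ((-1 + 2*H)/(-2 + H))*H = H*(-1 + 2*H)/(-2 + H))
Y(5, 4)*(31 + R(y(0), 2)) = 8*(31 - 3*(-1 + 2*(-3))/(-2 - 3)) = 8*(31 - 3*(-1 - 6)/(-5)) = 8*(31 - 3*(-⅕)*(-7)) = 8*(31 - 21/5) = 8*(134/5) = 1072/5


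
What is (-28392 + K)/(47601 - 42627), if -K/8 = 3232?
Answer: -27124/2487 ≈ -10.906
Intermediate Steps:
K = -25856 (K = -8*3232 = -25856)
(-28392 + K)/(47601 - 42627) = (-28392 - 25856)/(47601 - 42627) = -54248/4974 = -54248*1/4974 = -27124/2487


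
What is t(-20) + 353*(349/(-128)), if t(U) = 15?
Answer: -121277/128 ≈ -947.48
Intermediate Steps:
t(-20) + 353*(349/(-128)) = 15 + 353*(349/(-128)) = 15 + 353*(349*(-1/128)) = 15 + 353*(-349/128) = 15 - 123197/128 = -121277/128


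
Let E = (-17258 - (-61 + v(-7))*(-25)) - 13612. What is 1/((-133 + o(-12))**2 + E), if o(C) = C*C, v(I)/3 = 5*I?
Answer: -1/34899 ≈ -2.8654e-5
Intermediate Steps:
v(I) = 15*I (v(I) = 3*(5*I) = 15*I)
o(C) = C**2
E = -35020 (E = (-17258 - (-61 + 15*(-7))*(-25)) - 13612 = (-17258 - (-61 - 105)*(-25)) - 13612 = (-17258 - (-166)*(-25)) - 13612 = (-17258 - 1*4150) - 13612 = (-17258 - 4150) - 13612 = -21408 - 13612 = -35020)
1/((-133 + o(-12))**2 + E) = 1/((-133 + (-12)**2)**2 - 35020) = 1/((-133 + 144)**2 - 35020) = 1/(11**2 - 35020) = 1/(121 - 35020) = 1/(-34899) = -1/34899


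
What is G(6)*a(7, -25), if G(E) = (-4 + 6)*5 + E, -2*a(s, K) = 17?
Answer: -136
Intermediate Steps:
a(s, K) = -17/2 (a(s, K) = -½*17 = -17/2)
G(E) = 10 + E (G(E) = 2*5 + E = 10 + E)
G(6)*a(7, -25) = (10 + 6)*(-17/2) = 16*(-17/2) = -136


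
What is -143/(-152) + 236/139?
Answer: 55749/21128 ≈ 2.6386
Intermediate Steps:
-143/(-152) + 236/139 = -143*(-1/152) + 236*(1/139) = 143/152 + 236/139 = 55749/21128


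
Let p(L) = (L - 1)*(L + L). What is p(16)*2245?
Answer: 1077600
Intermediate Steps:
p(L) = 2*L*(-1 + L) (p(L) = (-1 + L)*(2*L) = 2*L*(-1 + L))
p(16)*2245 = (2*16*(-1 + 16))*2245 = (2*16*15)*2245 = 480*2245 = 1077600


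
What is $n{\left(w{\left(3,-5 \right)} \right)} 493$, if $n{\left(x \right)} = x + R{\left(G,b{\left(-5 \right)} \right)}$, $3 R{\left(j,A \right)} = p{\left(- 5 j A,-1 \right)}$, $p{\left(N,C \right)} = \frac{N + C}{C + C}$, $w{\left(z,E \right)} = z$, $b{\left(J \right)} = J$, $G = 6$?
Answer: $- \frac{64583}{6} \approx -10764.0$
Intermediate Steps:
$p{\left(N,C \right)} = \frac{C + N}{2 C}$
$R{\left(j,A \right)} = \frac{1}{6} + \frac{5 A j}{6}$ ($R{\left(j,A \right)} = \frac{\frac{1}{2} \frac{1}{-1} \left(-1 + - 5 j A\right)}{3} = \frac{\frac{1}{2} \left(-1\right) \left(-1 - 5 A j\right)}{3} = \frac{\frac{1}{2} + \frac{5 A j}{2}}{3} = \frac{1}{6} + \frac{5 A j}{6}$)
$n{\left(x \right)} = - \frac{149}{6} + x$ ($n{\left(x \right)} = x + \left(\frac{1}{6} + \frac{5}{6} \left(-5\right) 6\right) = x + \left(\frac{1}{6} - 25\right) = x - \frac{149}{6} = - \frac{149}{6} + x$)
$n{\left(w{\left(3,-5 \right)} \right)} 493 = \left(- \frac{149}{6} + 3\right) 493 = \left(- \frac{131}{6}\right) 493 = - \frac{64583}{6}$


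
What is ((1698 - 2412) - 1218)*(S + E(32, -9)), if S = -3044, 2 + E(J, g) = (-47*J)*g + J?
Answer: -20328504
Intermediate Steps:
E(J, g) = -2 + J - 47*J*g (E(J, g) = -2 + ((-47*J)*g + J) = -2 + (-47*J*g + J) = -2 + (J - 47*J*g) = -2 + J - 47*J*g)
((1698 - 2412) - 1218)*(S + E(32, -9)) = ((1698 - 2412) - 1218)*(-3044 + (-2 + 32 - 47*32*(-9))) = (-714 - 1218)*(-3044 + (-2 + 32 + 13536)) = -1932*(-3044 + 13566) = -1932*10522 = -20328504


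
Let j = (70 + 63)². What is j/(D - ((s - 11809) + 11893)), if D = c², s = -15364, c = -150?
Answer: 17689/37780 ≈ 0.46821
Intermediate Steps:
D = 22500 (D = (-150)² = 22500)
j = 17689 (j = 133² = 17689)
j/(D - ((s - 11809) + 11893)) = 17689/(22500 - ((-15364 - 11809) + 11893)) = 17689/(22500 - (-27173 + 11893)) = 17689/(22500 - 1*(-15280)) = 17689/(22500 + 15280) = 17689/37780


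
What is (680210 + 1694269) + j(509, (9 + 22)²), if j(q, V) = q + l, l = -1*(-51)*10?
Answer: 2375498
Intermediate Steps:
l = 510 (l = 51*10 = 510)
j(q, V) = 510 + q (j(q, V) = q + 510 = 510 + q)
(680210 + 1694269) + j(509, (9 + 22)²) = (680210 + 1694269) + (510 + 509) = 2374479 + 1019 = 2375498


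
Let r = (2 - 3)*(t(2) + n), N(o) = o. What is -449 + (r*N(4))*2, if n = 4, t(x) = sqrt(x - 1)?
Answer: -489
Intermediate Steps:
t(x) = sqrt(-1 + x)
r = -5 (r = (2 - 3)*(sqrt(-1 + 2) + 4) = -(sqrt(1) + 4) = -(1 + 4) = -1*5 = -5)
-449 + (r*N(4))*2 = -449 - 5*4*2 = -449 - 20*2 = -449 - 40 = -489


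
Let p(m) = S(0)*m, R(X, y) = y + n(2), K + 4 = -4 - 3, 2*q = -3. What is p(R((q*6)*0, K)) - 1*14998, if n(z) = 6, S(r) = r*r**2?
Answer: -14998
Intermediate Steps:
q = -3/2 (q = (1/2)*(-3) = -3/2 ≈ -1.5000)
K = -11 (K = -4 + (-4 - 3) = -4 - 7 = -11)
S(r) = r**3
R(X, y) = 6 + y (R(X, y) = y + 6 = 6 + y)
p(m) = 0 (p(m) = 0**3*m = 0*m = 0)
p(R((q*6)*0, K)) - 1*14998 = 0 - 1*14998 = 0 - 14998 = -14998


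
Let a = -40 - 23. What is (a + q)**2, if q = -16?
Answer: 6241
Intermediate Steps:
a = -63
(a + q)**2 = (-63 - 16)**2 = (-79)**2 = 6241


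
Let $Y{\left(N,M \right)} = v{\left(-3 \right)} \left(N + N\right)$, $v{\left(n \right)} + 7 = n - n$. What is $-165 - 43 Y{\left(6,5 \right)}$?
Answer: $3447$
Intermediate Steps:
$v{\left(n \right)} = -7$ ($v{\left(n \right)} = -7 + \left(n - n\right) = -7 + 0 = -7$)
$Y{\left(N,M \right)} = - 14 N$ ($Y{\left(N,M \right)} = - 7 \left(N + N\right) = - 7 \cdot 2 N = - 14 N$)
$-165 - 43 Y{\left(6,5 \right)} = -165 - 43 \left(\left(-14\right) 6\right) = -165 - -3612 = -165 + 3612 = 3447$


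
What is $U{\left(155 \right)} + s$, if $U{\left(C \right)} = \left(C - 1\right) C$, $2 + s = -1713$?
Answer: $22155$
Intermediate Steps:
$s = -1715$ ($s = -2 - 1713 = -1715$)
$U{\left(C \right)} = C \left(-1 + C\right)$ ($U{\left(C \right)} = \left(-1 + C\right) C = C \left(-1 + C\right)$)
$U{\left(155 \right)} + s = 155 \left(-1 + 155\right) - 1715 = 155 \cdot 154 - 1715 = 23870 - 1715 = 22155$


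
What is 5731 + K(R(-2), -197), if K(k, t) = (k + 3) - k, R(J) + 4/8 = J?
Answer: 5734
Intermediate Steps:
R(J) = -1/2 + J
K(k, t) = 3 (K(k, t) = (3 + k) - k = 3)
5731 + K(R(-2), -197) = 5731 + 3 = 5734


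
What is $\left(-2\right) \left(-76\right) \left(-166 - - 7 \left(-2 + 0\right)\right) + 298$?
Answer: $-27062$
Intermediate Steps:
$\left(-2\right) \left(-76\right) \left(-166 - - 7 \left(-2 + 0\right)\right) + 298 = 152 \left(-166 - \left(-7\right) \left(-2\right)\right) + 298 = 152 \left(-166 - 14\right) + 298 = 152 \left(-180\right) + 298 = -27360 + 298 = -27062$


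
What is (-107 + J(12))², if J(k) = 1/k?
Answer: 1646089/144 ≈ 11431.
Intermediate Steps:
J(k) = 1/k
(-107 + J(12))² = (-107 + 1/12)² = (-1283/12)² = 1646089/144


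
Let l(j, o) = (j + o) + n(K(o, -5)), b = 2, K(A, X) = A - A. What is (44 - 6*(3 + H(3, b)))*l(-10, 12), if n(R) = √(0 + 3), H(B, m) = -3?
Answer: 88 + 44*√3 ≈ 164.21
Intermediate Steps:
K(A, X) = 0
n(R) = √3
l(j, o) = j + o + √3 (l(j, o) = (j + o) + √3 = j + o + √3)
(44 - 6*(3 + H(3, b)))*l(-10, 12) = (44 - 6*(3 - 3))*(-10 + 12 + √3) = (44 - 6*0)*(2 + √3) = (44 + 0)*(2 + √3) = 44*(2 + √3) = 88 + 44*√3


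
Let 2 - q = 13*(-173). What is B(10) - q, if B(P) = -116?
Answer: -2367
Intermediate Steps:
q = 2251 (q = 2 - 13*(-173) = 2 - 1*(-2249) = 2 + 2249 = 2251)
B(10) - q = -116 - 1*2251 = -116 - 2251 = -2367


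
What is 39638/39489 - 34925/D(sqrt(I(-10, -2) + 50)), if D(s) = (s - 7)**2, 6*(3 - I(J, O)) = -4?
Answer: -45511782259/276423 - 104775*sqrt(483)/14 ≈ -3.2912e+5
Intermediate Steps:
I(J, O) = 11/3 (I(J, O) = 3 - 1/6*(-4) = 3 + 2/3 = 11/3)
D(s) = (-7 + s)**2
39638/39489 - 34925/D(sqrt(I(-10, -2) + 50)) = 39638/39489 - 34925/(-7 + sqrt(11/3 + 50))**2 = 39638*(1/39489) - 34925/(-7 + sqrt(161/3))**2 = 39638/39489 - 34925/(-7 + sqrt(483)/3)**2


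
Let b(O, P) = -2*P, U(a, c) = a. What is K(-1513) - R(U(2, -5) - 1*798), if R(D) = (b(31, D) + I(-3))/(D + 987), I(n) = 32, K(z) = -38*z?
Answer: 10979730/191 ≈ 57486.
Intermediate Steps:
R(D) = (32 - 2*D)/(987 + D) (R(D) = (-2*D + 32)/(D + 987) = (32 - 2*D)/(987 + D))
K(-1513) - R(U(2, -5) - 1*798) = -38*(-1513) - 2*(16 - (2 - 1*798))/(987 + (2 - 1*798)) = 57494 - 2*(16 - (2 - 798))/(987 + (2 - 798)) = 57494 - 2*(16 - 1*(-796))/(987 - 796) = 57494 - 2*(16 + 796)/191 = 57494 - 2*812/191 = 57494 - 1*1624/191 = 57494 - 1624/191 = 10979730/191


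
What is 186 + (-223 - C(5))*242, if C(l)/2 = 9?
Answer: -58136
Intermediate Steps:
C(l) = 18 (C(l) = 2*9 = 18)
186 + (-223 - C(5))*242 = 186 + (-223 - 1*18)*242 = 186 + (-223 - 18)*242 = 186 - 241*242 = 186 - 58322 = -58136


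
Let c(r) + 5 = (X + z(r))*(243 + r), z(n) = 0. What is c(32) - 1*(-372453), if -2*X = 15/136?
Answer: 101301731/272 ≈ 3.7243e+5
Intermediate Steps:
X = -15/272 (X = -15/(2*136) = -½*15/136 = -15/272 ≈ -0.055147)
c(r) = -5005/272 - 15*r/272 (c(r) = -5 + (-15/272 + 0)*(243 + r) = -5 - 15*(243 + r)/272 = -5 + (-3645/272 - 15*r/272) = -5005/272 - 15*r/272)
c(32) - 1*(-372453) = (-5005/272 - 15/272*32) - 1*(-372453) = (-5005/272 - 30/17) + 372453 = -5485/272 + 372453 = 101301731/272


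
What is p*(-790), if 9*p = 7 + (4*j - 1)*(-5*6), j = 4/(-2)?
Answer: -218830/9 ≈ -24314.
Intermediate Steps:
j = -2 (j = 4*(-½) = -2)
p = 277/9 (p = (7 + (4*(-2) - 1)*(-5*6))/9 = (7 + (-8 - 1)*(-30))/9 = (7 - 9*(-30))/9 = (7 + 270)/9 = (⅑)*277 = 277/9 ≈ 30.778)
p*(-790) = (277/9)*(-790) = -218830/9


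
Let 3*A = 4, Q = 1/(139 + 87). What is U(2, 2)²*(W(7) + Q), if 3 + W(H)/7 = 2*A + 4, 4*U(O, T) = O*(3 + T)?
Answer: 435125/2712 ≈ 160.44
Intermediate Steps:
Q = 1/226 ≈ 0.0044248
U(O, T) = O*(3 + T)/4 (U(O, T) = (O*(3 + T))/4 = O*(3 + T)/4)
A = 4/3 (A = (⅓)*4 = 4/3 ≈ 1.3333)
W(H) = 77/3 (W(H) = -21 + 7*(2*(4/3) + 4) = -21 + 7*(8/3 + 4) = -21 + 7*(20/3) = -21 + 140/3 = 77/3)
U(2, 2)²*(W(7) + Q) = ((¼)*2*(3 + 2))²*(77/3 + 1/226) = ((¼)*2*5)²*(17405/678) = (5/2)²*(17405/678) = (25/4)*(17405/678) = 435125/2712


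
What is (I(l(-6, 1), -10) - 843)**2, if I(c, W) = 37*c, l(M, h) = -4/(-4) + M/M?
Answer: 591361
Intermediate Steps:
l(M, h) = 2 (l(M, h) = -4*(-1/4) + 1 = 1 + 1 = 2)
(I(l(-6, 1), -10) - 843)**2 = (37*2 - 843)**2 = (74 - 843)**2 = (-769)**2 = 591361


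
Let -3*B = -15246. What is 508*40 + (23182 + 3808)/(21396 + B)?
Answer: 269029975/13239 ≈ 20321.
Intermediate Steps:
B = 5082 (B = -⅓*(-15246) = 5082)
508*40 + (23182 + 3808)/(21396 + B) = 508*40 + (23182 + 3808)/(21396 + 5082) = 20320 + 26990/26478 = 20320 + 26990*(1/26478) = 20320 + 13495/13239 = 269029975/13239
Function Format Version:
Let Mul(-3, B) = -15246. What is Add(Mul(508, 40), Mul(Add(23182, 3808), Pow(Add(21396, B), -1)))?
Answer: Rational(269029975, 13239) ≈ 20321.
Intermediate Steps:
B = 5082 (B = Mul(Rational(-1, 3), -15246) = 5082)
Add(Mul(508, 40), Mul(Add(23182, 3808), Pow(Add(21396, B), -1))) = Add(Mul(508, 40), Mul(Add(23182, 3808), Pow(Add(21396, 5082), -1))) = Add(20320, Mul(26990, Pow(26478, -1))) = Add(20320, Mul(26990, Rational(1, 26478))) = Add(20320, Rational(13495, 13239)) = Rational(269029975, 13239)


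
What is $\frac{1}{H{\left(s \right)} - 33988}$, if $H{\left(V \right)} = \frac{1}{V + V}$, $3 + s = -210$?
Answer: $- \frac{426}{14478889} \approx -2.9422 \cdot 10^{-5}$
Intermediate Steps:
$s = -213$ ($s = -3 - 210 = -213$)
$H{\left(V \right)} = \frac{1}{2 V}$
$\frac{1}{H{\left(s \right)} - 33988} = \frac{1}{\frac{1}{2 \left(-213\right)} - 33988} = \frac{1}{\frac{1}{2} \left(- \frac{1}{213}\right) - 33988} = \frac{1}{- \frac{1}{426} - 33988} = \frac{1}{- \frac{14478889}{426}} = - \frac{426}{14478889}$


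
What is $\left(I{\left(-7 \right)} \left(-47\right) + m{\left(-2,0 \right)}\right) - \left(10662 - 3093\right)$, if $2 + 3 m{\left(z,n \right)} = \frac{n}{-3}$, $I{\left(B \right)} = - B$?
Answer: $- \frac{23696}{3} \approx -7898.7$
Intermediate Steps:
$m{\left(z,n \right)} = - \frac{2}{3} - \frac{n}{9}$ ($m{\left(z,n \right)} = - \frac{2}{3} + \frac{n \frac{1}{-3}}{3} = - \frac{2}{3} + \frac{n \left(- \frac{1}{3}\right)}{3} = - \frac{2}{3} + \frac{\left(- \frac{1}{3}\right) n}{3} = - \frac{2}{3} - \frac{n}{9}$)
$\left(I{\left(-7 \right)} \left(-47\right) + m{\left(-2,0 \right)}\right) - \left(10662 - 3093\right) = \left(\left(-1\right) \left(-7\right) \left(-47\right) - \frac{2}{3}\right) - \left(10662 - 3093\right) = \left(7 \left(-47\right) + \left(- \frac{2}{3} + 0\right)\right) - 7569 = \left(-329 - \frac{2}{3}\right) - 7569 = - \frac{989}{3} - 7569 = - \frac{23696}{3}$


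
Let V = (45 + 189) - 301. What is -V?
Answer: 67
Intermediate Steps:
V = -67 (V = 234 - 301 = -67)
-V = -1*(-67) = 67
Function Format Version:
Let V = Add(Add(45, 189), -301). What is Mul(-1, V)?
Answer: 67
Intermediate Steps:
V = -67 (V = Add(234, -301) = -67)
Mul(-1, V) = Mul(-1, -67) = 67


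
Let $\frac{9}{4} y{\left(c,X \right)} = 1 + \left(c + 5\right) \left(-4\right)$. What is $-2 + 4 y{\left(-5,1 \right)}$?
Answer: $- \frac{2}{9} \approx -0.22222$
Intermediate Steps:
$y{\left(c,X \right)} = - \frac{76}{9} - \frac{16 c}{9}$ ($y{\left(c,X \right)} = \frac{4 \left(1 + \left(c + 5\right) \left(-4\right)\right)}{9} = \frac{4 \left(1 + \left(5 + c\right) \left(-4\right)\right)}{9} = \frac{4 \left(1 - \left(20 + 4 c\right)\right)}{9} = \frac{4 \left(-19 - 4 c\right)}{9} = - \frac{76}{9} - \frac{16 c}{9}$)
$-2 + 4 y{\left(-5,1 \right)} = -2 + 4 \left(- \frac{76}{9} - - \frac{80}{9}\right) = -2 + 4 \left(- \frac{76}{9} + \frac{80}{9}\right) = -2 + 4 \cdot \frac{4}{9} = -2 + \frac{16}{9} = - \frac{2}{9}$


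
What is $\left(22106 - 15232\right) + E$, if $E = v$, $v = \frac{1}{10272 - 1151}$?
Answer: $\frac{62697755}{9121} \approx 6874.0$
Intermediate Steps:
$v = \frac{1}{9121} \approx 0.00010964$
$E = \frac{1}{9121} \approx 0.00010964$
$\left(22106 - 15232\right) + E = \left(22106 - 15232\right) + \frac{1}{9121} = 6874 + \frac{1}{9121} = \frac{62697755}{9121}$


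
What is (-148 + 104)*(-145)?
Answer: 6380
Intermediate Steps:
(-148 + 104)*(-145) = -44*(-145) = 6380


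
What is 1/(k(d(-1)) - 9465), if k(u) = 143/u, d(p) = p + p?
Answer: -2/19073 ≈ -0.00010486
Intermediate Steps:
d(p) = 2*p
1/(k(d(-1)) - 9465) = 1/(143/((2*(-1))) - 9465) = 1/(143/(-2) - 9465) = 1/(143*(-1/2) - 9465) = 1/(-143/2 - 9465) = 1/(-19073/2) = -2/19073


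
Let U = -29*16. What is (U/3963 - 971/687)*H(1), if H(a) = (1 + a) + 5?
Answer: -9722629/907527 ≈ -10.713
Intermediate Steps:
U = -464
H(a) = 6 + a
(U/3963 - 971/687)*H(1) = (-464/3963 - 971/687)*(6 + 1) = (-464*1/3963 - 971*1/687)*7 = (-464/3963 - 971/687)*7 = -1388947/907527*7 = -9722629/907527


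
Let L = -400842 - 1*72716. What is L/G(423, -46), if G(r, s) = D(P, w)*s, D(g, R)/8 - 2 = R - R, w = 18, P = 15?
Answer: 236779/368 ≈ 643.42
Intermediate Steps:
D(g, R) = 16 (D(g, R) = 16 + 8*(R - R) = 16 + 8*0 = 16 + 0 = 16)
G(r, s) = 16*s
L = -473558 (L = -400842 - 72716 = -473558)
L/G(423, -46) = -473558/(16*(-46)) = -473558/(-736) = -473558*(-1/736) = 236779/368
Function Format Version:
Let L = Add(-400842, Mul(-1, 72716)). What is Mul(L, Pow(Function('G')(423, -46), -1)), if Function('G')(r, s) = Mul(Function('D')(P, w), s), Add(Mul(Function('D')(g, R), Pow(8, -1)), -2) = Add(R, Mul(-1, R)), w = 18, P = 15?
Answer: Rational(236779, 368) ≈ 643.42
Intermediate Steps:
Function('D')(g, R) = 16 (Function('D')(g, R) = Add(16, Mul(8, Add(R, Mul(-1, R)))) = Add(16, Mul(8, 0)) = Add(16, 0) = 16)
Function('G')(r, s) = Mul(16, s)
L = -473558 (L = Add(-400842, -72716) = -473558)
Mul(L, Pow(Function('G')(423, -46), -1)) = Mul(-473558, Pow(Mul(16, -46), -1)) = Mul(-473558, Pow(-736, -1)) = Mul(-473558, Rational(-1, 736)) = Rational(236779, 368)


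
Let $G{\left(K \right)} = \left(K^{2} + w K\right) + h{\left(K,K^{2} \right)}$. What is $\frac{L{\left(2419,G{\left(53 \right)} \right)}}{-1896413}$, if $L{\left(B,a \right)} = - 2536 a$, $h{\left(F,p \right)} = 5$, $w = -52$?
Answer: $\frac{147088}{1896413} \approx 0.077561$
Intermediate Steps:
$G{\left(K \right)} = 5 + K^{2} - 52 K$ ($G{\left(K \right)} = \left(K^{2} - 52 K\right) + 5 = 5 + K^{2} - 52 K$)
$\frac{L{\left(2419,G{\left(53 \right)} \right)}}{-1896413} = \frac{\left(-2536\right) \left(5 + 53^{2} - 2756\right)}{-1896413} = - 2536 \left(5 + 2809 - 2756\right) \left(- \frac{1}{1896413}\right) = \left(-2536\right) 58 \left(- \frac{1}{1896413}\right) = \left(-147088\right) \left(- \frac{1}{1896413}\right) = \frac{147088}{1896413}$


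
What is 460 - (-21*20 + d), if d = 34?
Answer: 846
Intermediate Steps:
460 - (-21*20 + d) = 460 - (-21*20 + 34) = 460 - (-420 + 34) = 460 - 1*(-386) = 460 + 386 = 846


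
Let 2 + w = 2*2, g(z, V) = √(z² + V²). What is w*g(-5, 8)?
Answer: 2*√89 ≈ 18.868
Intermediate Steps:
g(z, V) = √(V² + z²)
w = 2 (w = -2 + 2*2 = -2 + 4 = 2)
w*g(-5, 8) = 2*√(8² + (-5)²) = 2*√(64 + 25) = 2*√89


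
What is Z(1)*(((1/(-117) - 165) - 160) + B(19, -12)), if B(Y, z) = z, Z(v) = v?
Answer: -39430/117 ≈ -337.01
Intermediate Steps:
Z(1)*(((1/(-117) - 165) - 160) + B(19, -12)) = 1*(((1/(-117) - 165) - 160) - 12) = 1*(((-1/117 - 165) - 160) - 12) = 1*((-19306/117 - 160) - 12) = 1*(-38026/117 - 12) = 1*(-39430/117) = -39430/117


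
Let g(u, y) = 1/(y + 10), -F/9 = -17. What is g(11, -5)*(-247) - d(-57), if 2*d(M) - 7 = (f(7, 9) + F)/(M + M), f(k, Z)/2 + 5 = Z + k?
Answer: -59431/1140 ≈ -52.132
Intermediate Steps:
f(k, Z) = -10 + 2*Z + 2*k (f(k, Z) = -10 + 2*(Z + k) = -10 + (2*Z + 2*k) = -10 + 2*Z + 2*k)
F = 153 (F = -9*(-17) = 153)
g(u, y) = 1/(10 + y)
d(M) = 7/2 + 175/(4*M) (d(M) = 7/2 + (((-10 + 2*9 + 2*7) + 153)/(M + M))/2 = 7/2 + (((-10 + 18 + 14) + 153)/((2*M)))/2 = 7/2 + ((22 + 153)*(1/(2*M)))/2 = 7/2 + (175*(1/(2*M)))/2 = 7/2 + (175/(2*M))/2 = 7/2 + 175/(4*M))
g(11, -5)*(-247) - d(-57) = -247/(10 - 5) - 7*(25 + 2*(-57))/(4*(-57)) = -247/5 - 7*(-1)*(25 - 114)/(4*57) = (⅕)*(-247) - 7*(-1)*(-89)/(4*57) = -247/5 - 1*623/228 = -247/5 - 623/228 = -59431/1140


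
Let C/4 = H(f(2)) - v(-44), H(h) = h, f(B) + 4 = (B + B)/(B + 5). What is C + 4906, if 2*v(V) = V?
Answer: 34862/7 ≈ 4980.3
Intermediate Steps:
f(B) = -4 + 2*B/(5 + B) (f(B) = -4 + (B + B)/(B + 5) = -4 + (2*B)/(5 + B) = -4 + 2*B/(5 + B))
v(V) = V/2
C = 520/7 (C = 4*(2*(-10 - 1*2)/(5 + 2) - (-44)/2) = 4*(2*(-10 - 2)/7 - 1*(-22)) = 4*(2*(1/7)*(-12) + 22) = 4*(-24/7 + 22) = 4*(130/7) = 520/7 ≈ 74.286)
C + 4906 = 520/7 + 4906 = 34862/7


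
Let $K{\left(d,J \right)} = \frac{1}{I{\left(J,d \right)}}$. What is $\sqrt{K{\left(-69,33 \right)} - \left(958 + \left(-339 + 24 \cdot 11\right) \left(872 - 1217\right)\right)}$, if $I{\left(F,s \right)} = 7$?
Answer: $\frac{3 i \sqrt{146090}}{7} \approx 163.81 i$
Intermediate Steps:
$K{\left(d,J \right)} = \frac{1}{7}$
$\sqrt{K{\left(-69,33 \right)} - \left(958 + \left(-339 + 24 \cdot 11\right) \left(872 - 1217\right)\right)} = \sqrt{\frac{1}{7} - \left(958 + \left(-339 + 24 \cdot 11\right) \left(872 - 1217\right)\right)} = \sqrt{\frac{1}{7} - \left(958 + \left(-339 + 264\right) \left(-345\right)\right)} = \sqrt{\frac{1}{7} - \left(958 - -25875\right)} = \sqrt{\frac{1}{7} - 26833} = \sqrt{- \frac{187830}{7}} = \frac{3 i \sqrt{146090}}{7}$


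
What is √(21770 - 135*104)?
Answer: √7730 ≈ 87.920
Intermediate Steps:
√(21770 - 135*104) = √(21770 - 14040) = √7730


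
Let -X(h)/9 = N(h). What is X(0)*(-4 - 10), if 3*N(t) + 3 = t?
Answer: -126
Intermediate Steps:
N(t) = -1 + t/3
X(h) = 9 - 3*h (X(h) = -9*(-1 + h/3) = 9 - 3*h)
X(0)*(-4 - 10) = (9 - 3*0)*(-4 - 10) = (9 + 0)*(-14) = 9*(-14) = -126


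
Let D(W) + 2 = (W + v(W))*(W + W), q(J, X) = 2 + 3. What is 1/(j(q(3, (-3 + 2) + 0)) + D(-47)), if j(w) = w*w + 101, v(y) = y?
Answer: 1/8960 ≈ 0.00011161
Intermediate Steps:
q(J, X) = 5
D(W) = -2 + 4*W**2 (D(W) = -2 + (W + W)*(W + W) = -2 + (2*W)*(2*W) = -2 + 4*W**2)
j(w) = 101 + w**2 (j(w) = w**2 + 101 = 101 + w**2)
1/(j(q(3, (-3 + 2) + 0)) + D(-47)) = 1/((101 + 5**2) + (-2 + 4*(-47)**2)) = 1/((101 + 25) + (-2 + 4*2209)) = 1/(126 + (-2 + 8836)) = 1/(126 + 8834) = 1/8960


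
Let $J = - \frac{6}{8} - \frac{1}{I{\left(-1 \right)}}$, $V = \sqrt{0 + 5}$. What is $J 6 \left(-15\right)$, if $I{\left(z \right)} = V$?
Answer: $\frac{135}{2} + 18 \sqrt{5} \approx 107.75$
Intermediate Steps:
$V = \sqrt{5} \approx 2.2361$
$I{\left(z \right)} = \sqrt{5}$
$J = - \frac{3}{4} - \frac{\sqrt{5}}{5}$ ($J = - \frac{6}{8} - \frac{1}{\sqrt{5}} = \left(-6\right) \frac{1}{8} - \frac{\sqrt{5}}{5} = - \frac{3}{4} - \frac{\sqrt{5}}{5} \approx -1.1972$)
$J 6 \left(-15\right) = \left(- \frac{3}{4} - \frac{\sqrt{5}}{5}\right) 6 \left(-15\right) = \left(- \frac{9}{2} - \frac{6 \sqrt{5}}{5}\right) \left(-15\right) = \frac{135}{2} + 18 \sqrt{5}$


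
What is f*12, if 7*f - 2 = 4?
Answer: 72/7 ≈ 10.286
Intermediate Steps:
f = 6/7 (f = 2/7 + (⅐)*4 = 2/7 + 4/7 = 6/7 ≈ 0.85714)
f*12 = (6/7)*12 = 72/7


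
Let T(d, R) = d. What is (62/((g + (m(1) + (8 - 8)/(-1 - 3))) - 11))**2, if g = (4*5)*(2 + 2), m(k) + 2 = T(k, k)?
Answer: 961/1156 ≈ 0.83132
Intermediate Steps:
m(k) = -2 + k
g = 80 (g = 20*4 = 80)
(62/((g + (m(1) + (8 - 8)/(-1 - 3))) - 11))**2 = (62/((80 + ((-2 + 1) + (8 - 8)/(-1 - 3))) - 11))**2 = (62/((80 + (-1 + 0/(-4))) - 11))**2 = (62/((80 + (-1 + 0*(-1/4))) - 11))**2 = (62/((80 + (-1 + 0)) - 11))**2 = (62/((80 - 1) - 11))**2 = (62/(79 - 11))**2 = (62/68)**2 = (62*(1/68))**2 = (31/34)**2 = 961/1156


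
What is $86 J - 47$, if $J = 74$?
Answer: $6317$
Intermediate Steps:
$86 J - 47 = 86 \cdot 74 - 47 = 6364 - 47 = 6317$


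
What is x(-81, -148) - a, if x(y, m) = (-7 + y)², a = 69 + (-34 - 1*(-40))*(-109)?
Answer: 8329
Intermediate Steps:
a = -585 (a = 69 + (-34 + 40)*(-109) = 69 + 6*(-109) = 69 - 654 = -585)
x(-81, -148) - a = (-7 - 81)² - 1*(-585) = (-88)² + 585 = 7744 + 585 = 8329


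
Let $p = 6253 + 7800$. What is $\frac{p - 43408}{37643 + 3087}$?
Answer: $- \frac{5871}{8146} \approx -0.72072$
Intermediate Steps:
$p = 14053$
$\frac{p - 43408}{37643 + 3087} = \frac{14053 - 43408}{37643 + 3087} = - \frac{29355}{40730} = \left(-29355\right) \frac{1}{40730} = - \frac{5871}{8146}$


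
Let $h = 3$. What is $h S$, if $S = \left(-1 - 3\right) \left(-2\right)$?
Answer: $24$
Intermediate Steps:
$S = 8$ ($S = \left(-4\right) \left(-2\right) = 8$)
$h S = 3 \cdot 8 = 24$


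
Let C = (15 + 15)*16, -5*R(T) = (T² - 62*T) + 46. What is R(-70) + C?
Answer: -6886/5 ≈ -1377.2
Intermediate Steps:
R(T) = -46/5 - T²/5 + 62*T/5 (R(T) = -((T² - 62*T) + 46)/5 = -(46 + T² - 62*T)/5 = -46/5 - T²/5 + 62*T/5)
C = 480 (C = 30*16 = 480)
R(-70) + C = (-46/5 - ⅕*(-70)² + (62/5)*(-70)) + 480 = (-46/5 - ⅕*4900 - 868) + 480 = (-46/5 - 980 - 868) + 480 = -9286/5 + 480 = -6886/5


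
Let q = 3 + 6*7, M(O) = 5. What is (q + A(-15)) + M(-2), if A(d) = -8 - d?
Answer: 57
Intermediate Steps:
q = 45 (q = 3 + 42 = 45)
(q + A(-15)) + M(-2) = (45 + (-8 - 1*(-15))) + 5 = (45 + (-8 + 15)) + 5 = (45 + 7) + 5 = 52 + 5 = 57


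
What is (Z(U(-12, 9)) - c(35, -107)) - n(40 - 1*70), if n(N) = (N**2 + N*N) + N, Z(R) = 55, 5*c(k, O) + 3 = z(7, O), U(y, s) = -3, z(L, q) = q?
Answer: -1693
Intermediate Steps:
c(k, O) = -3/5 + O/5
n(N) = N + 2*N**2 (n(N) = (N**2 + N**2) + N = 2*N**2 + N = N + 2*N**2)
(Z(U(-12, 9)) - c(35, -107)) - n(40 - 1*70) = (55 - (-3/5 + (1/5)*(-107))) - (40 - 1*70)*(1 + 2*(40 - 1*70)) = (55 - (-3/5 - 107/5)) - (40 - 70)*(1 + 2*(40 - 70)) = (55 - 1*(-22)) - (-30)*(1 + 2*(-30)) = (55 + 22) - (-30)*(1 - 60) = 77 - (-30)*(-59) = 77 - 1*1770 = 77 - 1770 = -1693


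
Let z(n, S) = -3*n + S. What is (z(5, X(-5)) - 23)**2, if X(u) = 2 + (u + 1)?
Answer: 1600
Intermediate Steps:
X(u) = 3 + u (X(u) = 2 + (1 + u) = 3 + u)
z(n, S) = S - 3*n
(z(5, X(-5)) - 23)**2 = (((3 - 5) - 3*5) - 23)**2 = ((-2 - 15) - 23)**2 = (-17 - 23)**2 = (-40)**2 = 1600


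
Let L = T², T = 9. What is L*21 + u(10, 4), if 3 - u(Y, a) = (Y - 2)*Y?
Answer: 1624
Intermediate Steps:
L = 81 (L = 9² = 81)
u(Y, a) = 3 - Y*(-2 + Y) (u(Y, a) = 3 - (Y - 2)*Y = 3 - (-2 + Y)*Y = 3 - Y*(-2 + Y))
L*21 + u(10, 4) = 81*21 + (3 - 1*10² + 2*10) = 1701 + (3 - 1*100 + 20) = 1701 + (3 - 100 + 20) = 1701 - 77 = 1624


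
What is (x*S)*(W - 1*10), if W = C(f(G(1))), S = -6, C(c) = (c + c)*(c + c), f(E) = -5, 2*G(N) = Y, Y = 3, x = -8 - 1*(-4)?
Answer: 2160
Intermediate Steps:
x = -4 (x = -8 + 4 = -4)
G(N) = 3/2 (G(N) = (½)*3 = 3/2)
C(c) = 4*c² (C(c) = (2*c)*(2*c) = 4*c²)
W = 100 (W = 4*(-5)² = 4*25 = 100)
(x*S)*(W - 1*10) = (-4*(-6))*(100 - 1*10) = 24*(100 - 10) = 24*90 = 2160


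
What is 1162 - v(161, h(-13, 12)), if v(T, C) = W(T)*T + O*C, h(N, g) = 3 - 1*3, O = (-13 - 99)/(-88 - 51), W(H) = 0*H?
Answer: 1162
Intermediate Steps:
W(H) = 0
O = 112/139 (O = -112/(-139) = -112*(-1/139) = 112/139 ≈ 0.80576)
h(N, g) = 0 (h(N, g) = 3 - 3 = 0)
v(T, C) = 112*C/139 (v(T, C) = 0*T + 112*C/139 = 0 + 112*C/139 = 112*C/139)
1162 - v(161, h(-13, 12)) = 1162 - 112*0/139 = 1162 - 1*0 = 1162 + 0 = 1162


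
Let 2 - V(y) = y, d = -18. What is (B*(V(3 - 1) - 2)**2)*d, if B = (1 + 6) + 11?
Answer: -1296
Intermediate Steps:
V(y) = 2 - y
B = 18 (B = 7 + 11 = 18)
(B*(V(3 - 1) - 2)**2)*d = (18*((2 - (3 - 1)) - 2)**2)*(-18) = (18*((2 - 1*2) - 2)**2)*(-18) = (18*((2 - 2) - 2)**2)*(-18) = (18*(0 - 2)**2)*(-18) = (18*(-2)**2)*(-18) = (18*4)*(-18) = 72*(-18) = -1296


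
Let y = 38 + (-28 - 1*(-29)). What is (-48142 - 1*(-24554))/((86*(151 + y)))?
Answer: -5897/4085 ≈ -1.4436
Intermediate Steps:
y = 39 (y = 38 + (-28 + 29) = 38 + 1 = 39)
(-48142 - 1*(-24554))/((86*(151 + y))) = (-48142 - 1*(-24554))/((86*(151 + 39))) = (-48142 + 24554)/((86*190)) = -23588/16340 = -23588*1/16340 = -5897/4085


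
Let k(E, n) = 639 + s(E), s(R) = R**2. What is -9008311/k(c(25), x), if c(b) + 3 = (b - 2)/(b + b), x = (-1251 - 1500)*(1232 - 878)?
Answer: -22520777500/1613629 ≈ -13957.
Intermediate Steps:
x = -973854 (x = -2751*354 = -973854)
c(b) = -3 + (-2 + b)/(2*b) (c(b) = -3 + (b - 2)/(b + b) = -3 + (-2 + b)/((2*b)) = -3 + (-2 + b)*(1/(2*b)) = -3 + (-2 + b)/(2*b))
k(E, n) = 639 + E**2
-9008311/k(c(25), x) = -9008311/(639 + (-5/2 - 1/25)**2) = -9008311/(639 + (-127/50)**2) = -9008311/(639 + 16129/2500) = -9008311/1613629/2500 = -9008311*2500/1613629 = -22520777500/1613629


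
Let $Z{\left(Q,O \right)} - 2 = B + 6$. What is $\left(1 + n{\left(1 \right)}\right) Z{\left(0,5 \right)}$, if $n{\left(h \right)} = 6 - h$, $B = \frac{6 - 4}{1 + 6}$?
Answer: $\frac{348}{7} \approx 49.714$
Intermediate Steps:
$B = \frac{2}{7} \approx 0.28571$
$Z{\left(Q,O \right)} = \frac{58}{7}$ ($Z{\left(Q,O \right)} = 2 + \left(\frac{2}{7} + 6\right) = 2 + \frac{44}{7} = \frac{58}{7}$)
$\left(1 + n{\left(1 \right)}\right) Z{\left(0,5 \right)} = \left(1 + \left(6 - 1\right)\right) \frac{58}{7} = \left(1 + 5\right) \frac{58}{7} = 6 \cdot \frac{58}{7} = \frac{348}{7}$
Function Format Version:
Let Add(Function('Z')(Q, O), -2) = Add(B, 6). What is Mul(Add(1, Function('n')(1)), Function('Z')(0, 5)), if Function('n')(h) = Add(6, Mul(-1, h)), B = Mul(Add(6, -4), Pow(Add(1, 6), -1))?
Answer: Rational(348, 7) ≈ 49.714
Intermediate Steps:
B = Rational(2, 7) (B = Mul(2, Pow(7, -1)) = Mul(2, Rational(1, 7)) = Rational(2, 7) ≈ 0.28571)
Function('Z')(Q, O) = Rational(58, 7) (Function('Z')(Q, O) = Add(2, Add(Rational(2, 7), 6)) = Add(2, Rational(44, 7)) = Rational(58, 7))
Mul(Add(1, Function('n')(1)), Function('Z')(0, 5)) = Mul(Add(1, Add(6, Mul(-1, 1))), Rational(58, 7)) = Mul(Add(1, Add(6, -1)), Rational(58, 7)) = Mul(Add(1, 5), Rational(58, 7)) = Mul(6, Rational(58, 7)) = Rational(348, 7)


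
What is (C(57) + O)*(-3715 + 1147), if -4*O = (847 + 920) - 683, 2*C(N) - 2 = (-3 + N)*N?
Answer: -3258792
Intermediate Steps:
C(N) = 1 + N*(-3 + N)/2 (C(N) = 1 + ((-3 + N)*N)/2 = 1 + (N*(-3 + N))/2 = 1 + N*(-3 + N)/2)
O = -271 (O = -((847 + 920) - 683)/4 = -(1767 - 683)/4 = -¼*1084 = -271)
(C(57) + O)*(-3715 + 1147) = ((1 + (½)*57² - 3/2*57) - 271)*(-3715 + 1147) = ((1 + (½)*3249 - 171/2) - 271)*(-2568) = ((1 + 3249/2 - 171/2) - 271)*(-2568) = (1540 - 271)*(-2568) = 1269*(-2568) = -3258792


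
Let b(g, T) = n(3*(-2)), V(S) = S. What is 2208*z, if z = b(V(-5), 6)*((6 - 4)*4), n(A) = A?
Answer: -105984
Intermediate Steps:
b(g, T) = -6 (b(g, T) = 3*(-2) = -6)
z = -48 (z = -6*(6 - 4)*4 = -12*4 = -6*8 = -48)
2208*z = 2208*(-48) = -105984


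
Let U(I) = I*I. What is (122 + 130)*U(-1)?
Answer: 252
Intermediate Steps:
U(I) = I²
(122 + 130)*U(-1) = (122 + 130)*(-1)² = 252*1 = 252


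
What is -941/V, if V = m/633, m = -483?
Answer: 198551/161 ≈ 1233.2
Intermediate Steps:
V = -161/211 (V = -483/633 = -483*1/633 = -161/211 ≈ -0.76303)
-941/V = -941/(-161/211) = -941*(-211/161) = 198551/161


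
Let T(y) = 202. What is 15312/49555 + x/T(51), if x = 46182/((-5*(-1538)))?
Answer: 237035487/699797690 ≈ 0.33872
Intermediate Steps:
x = 23091/3845 (x = 46182/7690 = 46182*(1/7690) = 23091/3845 ≈ 6.0055)
15312/49555 + x/T(51) = 15312/49555 + (23091/3845)/202 = 15312*(1/49555) + (23091/3845)*(1/202) = 1392/4505 + 23091/776690 = 237035487/699797690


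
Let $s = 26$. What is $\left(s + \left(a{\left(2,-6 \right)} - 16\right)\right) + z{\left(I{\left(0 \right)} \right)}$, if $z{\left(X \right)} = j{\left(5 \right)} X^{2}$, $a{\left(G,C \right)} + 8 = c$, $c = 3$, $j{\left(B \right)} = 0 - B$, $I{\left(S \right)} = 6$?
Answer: $-175$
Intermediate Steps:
$j{\left(B \right)} = - B$
$a{\left(G,C \right)} = -5$ ($a{\left(G,C \right)} = -8 + 3 = -5$)
$z{\left(X \right)} = - 5 X^{2}$ ($z{\left(X \right)} = \left(-1\right) 5 X^{2} = - 5 X^{2}$)
$\left(s + \left(a{\left(2,-6 \right)} - 16\right)\right) + z{\left(I{\left(0 \right)} \right)} = \left(26 - 21\right) - 5 \cdot 6^{2} = \left(26 - 21\right) - 180 = 5 - 180 = -175$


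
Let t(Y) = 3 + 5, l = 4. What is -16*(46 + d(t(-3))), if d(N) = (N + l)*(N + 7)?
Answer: -3616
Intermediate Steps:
t(Y) = 8
d(N) = (4 + N)*(7 + N) (d(N) = (N + 4)*(N + 7) = (4 + N)*(7 + N))
-16*(46 + d(t(-3))) = -16*(46 + (28 + 8**2 + 11*8)) = -16*(46 + (28 + 64 + 88)) = -16*(46 + 180) = -16*226 = -3616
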